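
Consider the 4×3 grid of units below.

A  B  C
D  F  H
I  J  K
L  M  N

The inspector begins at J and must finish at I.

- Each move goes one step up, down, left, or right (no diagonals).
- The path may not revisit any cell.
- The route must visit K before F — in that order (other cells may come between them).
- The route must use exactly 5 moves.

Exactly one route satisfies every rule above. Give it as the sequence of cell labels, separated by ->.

The waypoints must appear in the order K, F, with no cell reused.
Route from J: right to K, up to H, 2× left (reaching D), down to I — 5 moves in all.
Check: order respected (K at step 1, F at step 3); 5 moves as required.

J -> K -> H -> F -> D -> I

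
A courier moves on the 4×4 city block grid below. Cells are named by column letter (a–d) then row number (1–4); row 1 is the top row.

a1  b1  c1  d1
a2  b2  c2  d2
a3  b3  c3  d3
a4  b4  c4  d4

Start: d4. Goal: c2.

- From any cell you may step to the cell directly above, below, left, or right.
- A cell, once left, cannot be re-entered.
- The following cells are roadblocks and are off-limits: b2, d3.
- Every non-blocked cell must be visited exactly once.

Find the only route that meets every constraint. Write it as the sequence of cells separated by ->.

d4 -> c4 -> c3 -> b3 -> b4 -> a4 -> a3 -> a2 -> a1 -> b1 -> c1 -> d1 -> d2 -> c2

Need to visit all 14 open cells exactly once, starting at d4 and ending at c2.
Route from d4: left to c4, up to c3, left to b3, down to b4, left to a4, 3× up (reaching a1), 3× right (reaching d1), down to d2, left to c2 — 13 moves in all.
Check: all 14 open cells covered.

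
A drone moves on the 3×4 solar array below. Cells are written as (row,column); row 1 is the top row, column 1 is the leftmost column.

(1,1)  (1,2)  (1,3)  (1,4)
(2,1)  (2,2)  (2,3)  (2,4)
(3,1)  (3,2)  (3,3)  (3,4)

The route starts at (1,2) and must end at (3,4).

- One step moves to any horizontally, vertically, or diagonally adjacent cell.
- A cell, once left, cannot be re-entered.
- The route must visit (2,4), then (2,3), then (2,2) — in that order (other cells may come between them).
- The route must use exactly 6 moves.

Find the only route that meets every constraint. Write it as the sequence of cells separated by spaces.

The waypoints must appear in the order (2,4), (2,3), (2,2), with no cell reused.
Route from (1,2): right 1 to (1,3), down-right 1 to (2,4), left 2 to (2,2), down-right 1 to (3,3), right 1 to (3,4) — 6 moves in all.
Check: order respected ((2,4) at step 2, (2,3) at step 3, (2,2) at step 4); 6 moves as required.

(1,2) (1,3) (2,4) (2,3) (2,2) (3,3) (3,4)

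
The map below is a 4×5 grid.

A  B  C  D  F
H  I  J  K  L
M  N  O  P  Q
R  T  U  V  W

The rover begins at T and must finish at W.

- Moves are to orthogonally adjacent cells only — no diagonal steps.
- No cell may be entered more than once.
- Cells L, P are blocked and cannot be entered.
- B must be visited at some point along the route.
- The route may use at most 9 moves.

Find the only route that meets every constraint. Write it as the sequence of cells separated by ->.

The 9-move cap with required stops at B leaves no slack for detours.
Route from T: up 3 to B, right 1 to C, down 3 to U, right 2 to W — 9 moves in all.
Check: all required cells visited; 9 ≤ 9 moves.

T -> N -> I -> B -> C -> J -> O -> U -> V -> W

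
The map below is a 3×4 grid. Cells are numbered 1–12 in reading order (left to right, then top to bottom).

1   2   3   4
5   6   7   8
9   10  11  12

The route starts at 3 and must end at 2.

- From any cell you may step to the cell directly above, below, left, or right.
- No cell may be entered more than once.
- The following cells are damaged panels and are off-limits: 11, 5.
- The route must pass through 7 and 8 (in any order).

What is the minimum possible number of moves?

5

Any route passes through 7 and 8 in some order between 3 and 2. Summing Manhattan distances along each leg and taking the cheapest ordering (3 → 7 → 8 → 2) gives a lower bound of 1 + 1 + 3 = 5 moves.
A route of 5 moves achieves this: 3 → 4 → 8 → 7 → 6 → 2.
Since 5 matches the lower bound, it is optimal.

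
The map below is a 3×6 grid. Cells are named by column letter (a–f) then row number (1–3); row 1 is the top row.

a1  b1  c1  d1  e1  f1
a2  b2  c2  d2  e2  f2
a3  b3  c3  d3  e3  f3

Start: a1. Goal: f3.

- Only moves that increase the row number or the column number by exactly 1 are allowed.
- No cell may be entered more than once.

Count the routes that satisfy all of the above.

21

A right/down-only route from a1 to f3 makes exactly 2 down-moves and 5 right-moves in some order.
With no other constraints that would be C(7,2) = 21 routes.
That gives 21 routes.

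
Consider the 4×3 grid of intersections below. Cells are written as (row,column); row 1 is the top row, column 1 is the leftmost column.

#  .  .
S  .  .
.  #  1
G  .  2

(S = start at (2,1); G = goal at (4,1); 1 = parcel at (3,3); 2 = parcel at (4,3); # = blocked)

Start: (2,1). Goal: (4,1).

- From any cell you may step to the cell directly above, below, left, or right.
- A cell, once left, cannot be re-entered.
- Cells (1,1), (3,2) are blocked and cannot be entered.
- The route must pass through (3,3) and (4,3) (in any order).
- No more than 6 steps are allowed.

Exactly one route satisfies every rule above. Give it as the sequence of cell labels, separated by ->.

The 6-move cap with required stops at (3,3), (4,3) leaves no slack for detours.
Route from (2,1): right 2 to (2,3), down 2 to (4,3), left 2 to (4,1) — 6 moves in all.
Check: all required cells visited; 6 ≤ 6 moves.

(2,1) -> (2,2) -> (2,3) -> (3,3) -> (4,3) -> (4,2) -> (4,1)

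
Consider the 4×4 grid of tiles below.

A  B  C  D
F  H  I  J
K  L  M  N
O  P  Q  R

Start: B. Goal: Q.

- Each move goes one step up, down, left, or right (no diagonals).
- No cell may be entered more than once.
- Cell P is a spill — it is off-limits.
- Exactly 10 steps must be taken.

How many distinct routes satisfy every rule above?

Need simple routes of exactly 10 moves from B to Q (Manhattan distance 4, so 3 moves are spent on a detour and 3 undoing it).
Branch systematically from the start, pruning whenever the remaining move budget drops below the Manhattan distance to Q or differs from it in parity. Grouping the completions by first move — via H: 2; via A: 7; via C: 3 — and summing: 2 + 7 + 3 = 12.
That gives 12 routes.

12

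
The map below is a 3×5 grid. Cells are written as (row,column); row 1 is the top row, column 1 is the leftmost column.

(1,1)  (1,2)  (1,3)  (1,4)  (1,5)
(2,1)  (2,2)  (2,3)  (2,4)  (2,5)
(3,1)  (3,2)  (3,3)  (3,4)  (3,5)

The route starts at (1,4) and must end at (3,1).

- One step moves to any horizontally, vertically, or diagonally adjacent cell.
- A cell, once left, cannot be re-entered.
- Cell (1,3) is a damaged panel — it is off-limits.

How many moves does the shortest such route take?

3

With diagonal moves allowed, the Chebyshev distance max(|Δrow|,|Δcol|) from (1,4) to (3,1) is 3, so at least 3 moves are needed.
A route of 3 moves achieves this: (1,4) → (2,3) → (2,2) → (3,1).
Since 3 matches the lower bound, it is optimal.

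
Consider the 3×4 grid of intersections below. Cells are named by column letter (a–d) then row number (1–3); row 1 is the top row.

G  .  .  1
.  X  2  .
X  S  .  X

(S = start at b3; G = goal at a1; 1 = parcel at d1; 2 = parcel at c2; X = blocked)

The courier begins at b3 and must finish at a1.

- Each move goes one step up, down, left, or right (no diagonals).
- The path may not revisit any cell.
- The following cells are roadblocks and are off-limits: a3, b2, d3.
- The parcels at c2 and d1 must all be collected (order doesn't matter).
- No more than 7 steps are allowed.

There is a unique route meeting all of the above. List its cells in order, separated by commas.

The budget equals the shortest possible length, so every move has to be on a shortest route through the required cells.
Route from b3: right to c3, up to c2, right to d2, up to d1, 3× left (reaching a1) — 7 moves in all.
Check: all required cells visited; 7 ≤ 7 moves.

b3, c3, c2, d2, d1, c1, b1, a1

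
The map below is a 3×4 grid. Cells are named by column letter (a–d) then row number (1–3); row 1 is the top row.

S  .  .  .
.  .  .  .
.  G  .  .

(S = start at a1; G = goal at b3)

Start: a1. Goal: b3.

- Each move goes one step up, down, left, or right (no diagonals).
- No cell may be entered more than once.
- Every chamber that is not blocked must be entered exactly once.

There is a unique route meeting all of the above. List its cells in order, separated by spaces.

Need to visit all 12 open cells exactly once, starting at a1 and ending at b3.
Cell a3 has only two open neighbours (a2 and b3), so the path must pass straight through it: one of those is the cell it's entered from and the other is where it exits.
Route from a1: right 3 to d1, down 2 to d3, left 1 to c3, up 1 to c2, left 2 to a2, down 1 to a3, right 1 to b3 — 11 moves in all.
Check: all 12 open cells covered.

a1 b1 c1 d1 d2 d3 c3 c2 b2 a2 a3 b3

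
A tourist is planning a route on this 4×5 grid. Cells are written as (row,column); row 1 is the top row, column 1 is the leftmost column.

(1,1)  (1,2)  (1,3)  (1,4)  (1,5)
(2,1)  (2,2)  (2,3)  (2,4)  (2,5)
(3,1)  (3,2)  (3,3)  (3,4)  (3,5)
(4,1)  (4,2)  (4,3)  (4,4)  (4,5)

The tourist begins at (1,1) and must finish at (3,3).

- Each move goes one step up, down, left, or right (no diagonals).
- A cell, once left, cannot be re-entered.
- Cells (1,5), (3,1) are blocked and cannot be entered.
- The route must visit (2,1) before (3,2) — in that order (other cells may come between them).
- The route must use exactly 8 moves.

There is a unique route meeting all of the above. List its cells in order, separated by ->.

The waypoints must appear in the order (2,1), (3,2), with no cell reused.
Route from (1,1): down 1 to (2,1), right 1 to (2,2), down 2 to (4,2), right 2 to (4,4), up 1 to (3,4), left 1 to (3,3) — 8 moves in all.
Check: order respected ((2,1) at step 1, (3,2) at step 3); 8 moves as required.

(1,1) -> (2,1) -> (2,2) -> (3,2) -> (4,2) -> (4,3) -> (4,4) -> (3,4) -> (3,3)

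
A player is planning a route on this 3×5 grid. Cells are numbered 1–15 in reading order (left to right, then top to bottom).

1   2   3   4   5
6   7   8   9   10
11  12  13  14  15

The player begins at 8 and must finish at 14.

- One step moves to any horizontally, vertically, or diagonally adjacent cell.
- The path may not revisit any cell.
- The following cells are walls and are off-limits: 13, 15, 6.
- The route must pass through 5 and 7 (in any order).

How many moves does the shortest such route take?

6

Any route passes through 5 and 7 in some order between 8 and 14. Summing Chebyshev distances along each leg and taking the cheapest ordering (8 → 7 → 5 → 14) gives a lower bound of 1 + 3 + 2 = 6 moves.
A route of 6 moves achieves this: 8 → 7 → 3 → 4 → 5 → 9 → 14.
Since 6 matches the lower bound, it is optimal.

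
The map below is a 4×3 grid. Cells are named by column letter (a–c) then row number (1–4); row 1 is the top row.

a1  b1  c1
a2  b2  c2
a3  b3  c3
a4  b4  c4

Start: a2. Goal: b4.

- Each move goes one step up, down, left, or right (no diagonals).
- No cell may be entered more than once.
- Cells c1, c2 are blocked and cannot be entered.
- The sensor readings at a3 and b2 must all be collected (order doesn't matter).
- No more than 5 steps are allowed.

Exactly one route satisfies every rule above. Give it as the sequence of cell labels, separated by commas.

a2, b2, b3, a3, a4, b4

The budget equals the shortest possible length, so every move has to be on a shortest route through the required cells.
Route from a2: right to b2, down to b3, left to a3, down to a4, right to b4 — 5 moves in all.
Check: all required cells visited; 5 ≤ 5 moves.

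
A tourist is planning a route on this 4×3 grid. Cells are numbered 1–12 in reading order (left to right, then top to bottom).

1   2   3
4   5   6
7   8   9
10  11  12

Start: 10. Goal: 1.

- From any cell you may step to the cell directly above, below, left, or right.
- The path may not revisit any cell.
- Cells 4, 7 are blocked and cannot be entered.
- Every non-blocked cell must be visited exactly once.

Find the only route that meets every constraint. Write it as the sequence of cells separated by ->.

Need to visit all 10 open cells exactly once, starting at 10 and ending at 1.
Cell 3 has only two open neighbours (6 and 2), so the path must pass straight through it: one of those is the cell it's entered from and the other is where it exits.
Route from 10: right 2 to 12, up 1 to 9, left 1 to 8, up 1 to 5, right 1 to 6, up 1 to 3, left 2 to 1 — 9 moves in all.
Check: all 10 open cells covered.

10 -> 11 -> 12 -> 9 -> 8 -> 5 -> 6 -> 3 -> 2 -> 1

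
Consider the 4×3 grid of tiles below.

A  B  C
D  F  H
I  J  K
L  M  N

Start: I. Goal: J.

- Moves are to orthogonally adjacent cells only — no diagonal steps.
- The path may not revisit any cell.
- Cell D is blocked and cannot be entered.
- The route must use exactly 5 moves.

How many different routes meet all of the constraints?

Need simple routes of exactly 5 moves from I to J (Manhattan distance 1, so 2 moves are spent on a detour and 2 undoing it).
Enumerating: I L M N K J.
That gives 1 route.

1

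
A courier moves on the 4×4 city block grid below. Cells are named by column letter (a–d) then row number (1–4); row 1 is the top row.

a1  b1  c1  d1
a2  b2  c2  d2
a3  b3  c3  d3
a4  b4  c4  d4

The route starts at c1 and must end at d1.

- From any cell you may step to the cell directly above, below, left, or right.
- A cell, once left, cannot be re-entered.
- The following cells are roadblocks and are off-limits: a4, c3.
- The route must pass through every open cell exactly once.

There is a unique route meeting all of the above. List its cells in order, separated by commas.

c1, c2, b2, b1, a1, a2, a3, b3, b4, c4, d4, d3, d2, d1

Need to visit all 14 open cells exactly once, starting at c1 and ending at d1.
Cell d3 has only two open neighbours (d2 and d4), so the path must pass straight through it: one of those is the cell it's entered from and the other is where it exits.
Route from c1: down to c2, left to b2, up to b1, left to a1, 2× down (reaching a3), right to b3, down to b4, 2× right (reaching d4), 3× up (reaching d1) — 13 moves in all.
Check: all 14 open cells covered.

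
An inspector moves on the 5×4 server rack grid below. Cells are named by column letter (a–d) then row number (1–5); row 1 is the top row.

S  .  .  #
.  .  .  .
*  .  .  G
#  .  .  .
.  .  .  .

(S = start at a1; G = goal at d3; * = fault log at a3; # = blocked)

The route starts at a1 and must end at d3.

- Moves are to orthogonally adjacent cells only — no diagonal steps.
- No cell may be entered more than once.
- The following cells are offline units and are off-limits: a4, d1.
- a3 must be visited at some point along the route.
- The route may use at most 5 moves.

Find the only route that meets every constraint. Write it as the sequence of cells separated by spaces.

a1 a2 a3 b3 c3 d3

Any route must reach a3 and still end at d3 within 5 moves, so the order of the required stops is forced.
Route from a1: 2× down (reaching a3), 3× right (reaching d3) — 5 moves in all.
Check: all required cells visited; 5 ≤ 5 moves.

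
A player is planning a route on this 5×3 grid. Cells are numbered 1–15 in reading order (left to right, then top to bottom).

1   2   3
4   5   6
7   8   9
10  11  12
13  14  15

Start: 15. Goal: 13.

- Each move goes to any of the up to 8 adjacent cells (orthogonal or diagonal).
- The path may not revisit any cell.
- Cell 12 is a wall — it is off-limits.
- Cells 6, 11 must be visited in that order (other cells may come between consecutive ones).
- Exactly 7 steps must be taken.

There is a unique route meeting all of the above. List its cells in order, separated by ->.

The waypoints must appear in the order 6, 11, with no cell reused.
Route from 15: left to 14, up-left to 10, 2× up-right (reaching 6), down to 9, 2× down-left (reaching 13) — 7 moves in all.
Check: order respected (6 at step 4, 11 at step 6); 7 moves as required.

15 -> 14 -> 10 -> 8 -> 6 -> 9 -> 11 -> 13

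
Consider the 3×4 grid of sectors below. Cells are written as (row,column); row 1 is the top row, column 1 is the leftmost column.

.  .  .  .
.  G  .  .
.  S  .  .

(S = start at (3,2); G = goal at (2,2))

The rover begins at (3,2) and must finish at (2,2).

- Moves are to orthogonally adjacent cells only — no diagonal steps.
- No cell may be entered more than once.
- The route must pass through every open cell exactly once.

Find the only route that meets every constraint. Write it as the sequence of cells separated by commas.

Need to visit all 12 open cells exactly once, starting at (3,2) and ending at (2,2).
Cell (3,4) has only two open neighbours ((2,4) and (3,3)), so the path must pass straight through it: one of those is the cell it's entered from and the other is where it exits.
Route from (3,2): left 1 to (3,1), up 2 to (1,1), right 3 to (1,4), down 2 to (3,4), left 1 to (3,3), up 1 to (2,3), left 1 to (2,2) — 11 moves in all.
Check: all 12 open cells covered.

(3,2), (3,1), (2,1), (1,1), (1,2), (1,3), (1,4), (2,4), (3,4), (3,3), (2,3), (2,2)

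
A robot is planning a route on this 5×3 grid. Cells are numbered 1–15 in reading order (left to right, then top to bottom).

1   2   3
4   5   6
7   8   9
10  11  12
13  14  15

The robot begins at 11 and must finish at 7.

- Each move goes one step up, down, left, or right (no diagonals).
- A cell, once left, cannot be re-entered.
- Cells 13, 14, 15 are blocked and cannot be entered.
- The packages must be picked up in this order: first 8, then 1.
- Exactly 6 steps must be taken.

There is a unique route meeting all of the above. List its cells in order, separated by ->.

The waypoints must appear in the order 8, 1, with no cell reused.
Route from 11: 3× up (reaching 2), left to 1, 2× down (reaching 7) — 6 moves in all.
Check: order respected (8 at step 1, 1 at step 4); 6 moves as required.

11 -> 8 -> 5 -> 2 -> 1 -> 4 -> 7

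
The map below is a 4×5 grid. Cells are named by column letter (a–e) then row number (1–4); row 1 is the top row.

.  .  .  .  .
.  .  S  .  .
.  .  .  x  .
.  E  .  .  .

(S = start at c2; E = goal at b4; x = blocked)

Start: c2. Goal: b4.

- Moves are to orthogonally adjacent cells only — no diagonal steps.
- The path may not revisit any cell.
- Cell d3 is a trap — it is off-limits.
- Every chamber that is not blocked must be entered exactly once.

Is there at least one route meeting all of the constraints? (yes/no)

no

Colour the cells like a checkerboard: each orthogonal step flips colour, so a Hamiltonian route alternates colours. Here there are 10 cells of one colour and 9 of the other, with start on the opposite colour to the goal — the counts and endpoints can't be arranged into an alternating sequence of length 19, so no Hamiltonian route exists.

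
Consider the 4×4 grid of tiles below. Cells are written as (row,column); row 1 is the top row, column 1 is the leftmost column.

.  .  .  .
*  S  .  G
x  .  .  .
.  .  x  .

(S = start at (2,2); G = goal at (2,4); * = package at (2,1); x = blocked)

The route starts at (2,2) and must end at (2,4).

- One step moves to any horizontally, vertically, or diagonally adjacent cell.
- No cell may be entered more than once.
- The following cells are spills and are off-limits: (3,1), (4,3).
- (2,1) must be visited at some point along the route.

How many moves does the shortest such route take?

Any route passes through (2,1) somewhere between (2,2) and (2,4). Summing Chebyshev distances along the two legs ((2,2) → (2,1) → (2,4)) gives a lower bound of 1 + 3 = 4 moves.
A route of 4 moves achieves this: (2,2) → (2,1) → (1,2) → (1,3) → (2,4).
Since 4 matches the lower bound, it is optimal.

4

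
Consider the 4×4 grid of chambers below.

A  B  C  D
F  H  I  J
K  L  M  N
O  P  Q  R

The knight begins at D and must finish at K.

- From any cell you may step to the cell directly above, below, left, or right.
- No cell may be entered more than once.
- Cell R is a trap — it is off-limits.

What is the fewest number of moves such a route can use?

The Manhattan distance from D to K is |1−3| + |4−1| = 5, so at least 5 moves are needed.
A route of 5 moves achieves this: D → J → N → M → L → K.
Since 5 matches the lower bound, it is optimal.

5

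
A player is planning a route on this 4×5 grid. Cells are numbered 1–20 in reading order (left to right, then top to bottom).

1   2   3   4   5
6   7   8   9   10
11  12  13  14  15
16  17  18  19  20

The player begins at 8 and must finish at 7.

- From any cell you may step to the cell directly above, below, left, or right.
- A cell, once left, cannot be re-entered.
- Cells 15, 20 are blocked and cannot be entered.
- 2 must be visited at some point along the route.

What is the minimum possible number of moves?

3

Any route passes through 2 somewhere between 8 and 7. Summing Manhattan distances along the two legs (8 → 2 → 7) gives a lower bound of 2 + 1 = 3 moves.
A route of 3 moves achieves this: 8 → 3 → 2 → 7.
Since 3 matches the lower bound, it is optimal.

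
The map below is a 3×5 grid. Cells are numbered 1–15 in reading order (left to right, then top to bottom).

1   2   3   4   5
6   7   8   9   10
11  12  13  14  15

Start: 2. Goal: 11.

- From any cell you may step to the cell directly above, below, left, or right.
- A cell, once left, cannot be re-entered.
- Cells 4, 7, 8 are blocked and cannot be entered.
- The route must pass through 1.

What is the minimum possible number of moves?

Any route passes through 1 somewhere between 2 and 11. Summing Manhattan distances along the two legs (2 → 1 → 11) gives a lower bound of 1 + 2 = 3 moves.
A route of 3 moves achieves this: 2 → 1 → 6 → 11.
Since 3 matches the lower bound, it is optimal.

3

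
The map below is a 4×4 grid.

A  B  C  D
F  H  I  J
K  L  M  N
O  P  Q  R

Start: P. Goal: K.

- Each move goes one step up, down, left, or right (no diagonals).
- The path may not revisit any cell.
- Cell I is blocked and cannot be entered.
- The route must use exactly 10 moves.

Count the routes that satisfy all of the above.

9

Need simple routes of exactly 10 moves from P to K (Manhattan distance 2, so 4 moves are spent on a detour and 4 undoing it).
Branch systematically from the start, pruning whenever the remaining move budget drops below the Manhattan distance to K or differs from it in parity. Grouping the completions by first move — via L: 2; via Q: 7 (no valid completion starts via O) — and summing: 2 + 7 = 9.
That gives 9 routes.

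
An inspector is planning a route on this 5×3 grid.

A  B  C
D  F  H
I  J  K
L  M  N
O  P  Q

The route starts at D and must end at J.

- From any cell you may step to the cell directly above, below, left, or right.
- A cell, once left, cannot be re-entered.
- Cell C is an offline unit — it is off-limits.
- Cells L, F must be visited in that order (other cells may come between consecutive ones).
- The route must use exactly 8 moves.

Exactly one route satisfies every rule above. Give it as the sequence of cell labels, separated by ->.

The waypoints must appear in the order L, F, with no cell reused.
Route from D: down 2 to L, right 2 to N, up 2 to H, left 1 to F, down 1 to J — 8 moves in all.
Check: order respected (L at step 2, F at step 7); 8 moves as required.

D -> I -> L -> M -> N -> K -> H -> F -> J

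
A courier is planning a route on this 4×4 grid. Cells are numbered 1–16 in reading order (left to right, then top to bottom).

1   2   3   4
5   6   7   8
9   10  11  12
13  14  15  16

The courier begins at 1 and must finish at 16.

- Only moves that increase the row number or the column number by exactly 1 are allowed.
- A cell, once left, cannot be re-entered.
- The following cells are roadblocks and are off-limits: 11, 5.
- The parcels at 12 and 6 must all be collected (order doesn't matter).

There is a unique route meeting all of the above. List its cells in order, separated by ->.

Moves only go right or down, so the column and row indices never decrease.
Route from 1: right 1 to 2, down 1 to 6, right 2 to 8, down 2 to 16 — 6 moves in all.
Check: all required cells visited.

1 -> 2 -> 6 -> 7 -> 8 -> 12 -> 16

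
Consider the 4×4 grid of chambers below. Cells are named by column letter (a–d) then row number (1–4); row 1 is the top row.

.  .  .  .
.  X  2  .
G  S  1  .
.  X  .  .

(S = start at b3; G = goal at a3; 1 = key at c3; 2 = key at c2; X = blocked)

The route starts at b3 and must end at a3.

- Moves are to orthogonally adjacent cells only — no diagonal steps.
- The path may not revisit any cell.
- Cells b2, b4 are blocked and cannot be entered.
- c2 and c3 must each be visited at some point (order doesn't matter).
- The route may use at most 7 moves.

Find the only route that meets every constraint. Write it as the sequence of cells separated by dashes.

The 7-move cap with required stops at c2, c3 leaves no slack for detours.
Route from b3: right to c3, 2× up (reaching c1), 2× left (reaching a1), 2× down (reaching a3) — 7 moves in all.
Check: all required cells visited; 7 ≤ 7 moves.

b3 - c3 - c2 - c1 - b1 - a1 - a2 - a3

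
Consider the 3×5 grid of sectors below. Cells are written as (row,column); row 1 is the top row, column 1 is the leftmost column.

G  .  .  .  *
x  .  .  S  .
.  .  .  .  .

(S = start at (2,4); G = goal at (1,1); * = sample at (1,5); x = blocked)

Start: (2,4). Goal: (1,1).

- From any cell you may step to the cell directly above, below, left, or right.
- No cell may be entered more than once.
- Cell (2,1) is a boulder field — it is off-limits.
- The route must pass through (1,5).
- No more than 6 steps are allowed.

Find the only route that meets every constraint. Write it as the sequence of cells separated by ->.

(2,4) -> (2,5) -> (1,5) -> (1,4) -> (1,3) -> (1,2) -> (1,1)

The 6-move cap with required stops at (1,5) leaves no slack for detours.
Route from (2,4): right to (2,5), up to (1,5), 4× left (reaching (1,1)) — 6 moves in all.
Check: all required cells visited; 6 ≤ 6 moves.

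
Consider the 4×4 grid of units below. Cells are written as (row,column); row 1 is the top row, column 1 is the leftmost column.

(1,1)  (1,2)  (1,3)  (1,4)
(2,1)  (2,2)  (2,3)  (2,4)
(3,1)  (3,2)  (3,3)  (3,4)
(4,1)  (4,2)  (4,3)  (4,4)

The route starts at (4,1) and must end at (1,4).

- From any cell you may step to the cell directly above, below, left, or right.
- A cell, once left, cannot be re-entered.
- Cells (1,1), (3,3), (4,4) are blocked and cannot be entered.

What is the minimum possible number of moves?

6

The Manhattan distance from (4,1) to (1,4) is |4−1| + |1−4| = 6, so at least 6 moves are needed.
A route of 6 moves achieves this: (4,1) → (3,1) → (2,1) → (2,2) → (1,2) → (1,3) → (1,4).
Since 6 matches the lower bound, it is optimal.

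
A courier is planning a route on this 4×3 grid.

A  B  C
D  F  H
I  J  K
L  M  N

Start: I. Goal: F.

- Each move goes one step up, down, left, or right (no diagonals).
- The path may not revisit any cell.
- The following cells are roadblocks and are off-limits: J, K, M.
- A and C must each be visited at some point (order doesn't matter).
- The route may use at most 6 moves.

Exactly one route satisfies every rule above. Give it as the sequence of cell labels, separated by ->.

I -> D -> A -> B -> C -> H -> F

Any route must reach A and C and still end at F within 6 moves, so the order of the required stops is forced.
Route from I: up 2 to A, right 2 to C, down 1 to H, left 1 to F — 6 moves in all.
Check: all required cells visited; 6 ≤ 6 moves.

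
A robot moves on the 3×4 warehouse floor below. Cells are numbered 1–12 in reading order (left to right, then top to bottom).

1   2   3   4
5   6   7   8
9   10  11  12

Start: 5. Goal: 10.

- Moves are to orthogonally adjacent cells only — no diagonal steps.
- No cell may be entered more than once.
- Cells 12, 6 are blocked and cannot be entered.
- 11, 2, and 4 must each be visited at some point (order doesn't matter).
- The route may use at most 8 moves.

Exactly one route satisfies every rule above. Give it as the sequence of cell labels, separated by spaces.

The 8-move cap with required stops at 11, 2, 4 leaves no slack for detours.
Route from 5: up to 1, 3× right (reaching 4), down to 8, left to 7, down to 11, left to 10 — 8 moves in all.
Check: all required cells visited; 8 ≤ 8 moves.

5 1 2 3 4 8 7 11 10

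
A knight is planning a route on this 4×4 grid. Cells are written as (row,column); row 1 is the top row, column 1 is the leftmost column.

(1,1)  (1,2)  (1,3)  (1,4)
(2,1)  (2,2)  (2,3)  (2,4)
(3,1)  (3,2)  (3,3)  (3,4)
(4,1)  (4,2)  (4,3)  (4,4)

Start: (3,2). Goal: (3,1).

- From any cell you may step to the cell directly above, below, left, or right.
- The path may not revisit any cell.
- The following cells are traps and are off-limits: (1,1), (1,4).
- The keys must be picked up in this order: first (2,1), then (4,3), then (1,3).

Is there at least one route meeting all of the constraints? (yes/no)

Ignoring the required order, 5 revisit-free routes from (3,2) to (3,1) pass through all of (2,1), (4,3), and (1,3); the waypoint orders that occur are (4,3) → (1,3) → (2,1) (5) — never (2,1) → (4,3) → (1,3).

no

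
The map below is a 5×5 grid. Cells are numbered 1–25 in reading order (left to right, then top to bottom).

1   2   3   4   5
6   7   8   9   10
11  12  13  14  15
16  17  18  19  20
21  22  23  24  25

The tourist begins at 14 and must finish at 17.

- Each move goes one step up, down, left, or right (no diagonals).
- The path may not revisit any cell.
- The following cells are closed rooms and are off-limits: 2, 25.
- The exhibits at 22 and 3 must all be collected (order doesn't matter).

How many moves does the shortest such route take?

Any route passes through 22 and 3 in some order between 14 and 17. Summing Manhattan distances along each leg and taking the cheapest ordering (14 → 3 → 22 → 17) gives a lower bound of 3 + 5 + 1 = 9 moves.
A route of 9 moves achieves this: 14 → 9 → 4 → 3 → 8 → 13 → 18 → 23 → 22 → 17.
Since 9 matches the lower bound, it is optimal.

9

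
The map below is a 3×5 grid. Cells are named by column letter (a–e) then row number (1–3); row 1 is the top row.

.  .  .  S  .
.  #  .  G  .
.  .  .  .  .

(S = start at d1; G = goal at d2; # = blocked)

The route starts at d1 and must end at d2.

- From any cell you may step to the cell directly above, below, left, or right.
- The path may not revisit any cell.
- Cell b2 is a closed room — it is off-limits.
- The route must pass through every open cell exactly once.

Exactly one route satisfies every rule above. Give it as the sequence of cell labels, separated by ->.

d1 -> e1 -> e2 -> e3 -> d3 -> c3 -> b3 -> a3 -> a2 -> a1 -> b1 -> c1 -> c2 -> d2

Need to visit all 14 open cells exactly once, starting at d1 and ending at d2.
Cell a1 has only two open neighbours (a2 and b1), so the path must pass straight through it: one of those is the cell it's entered from and the other is where it exits.
Route from d1: right to e1, 2× down (reaching e3), 4× left (reaching a3), 2× up (reaching a1), 2× right (reaching c1), down to c2, right to d2 — 13 moves in all.
Check: all 14 open cells covered.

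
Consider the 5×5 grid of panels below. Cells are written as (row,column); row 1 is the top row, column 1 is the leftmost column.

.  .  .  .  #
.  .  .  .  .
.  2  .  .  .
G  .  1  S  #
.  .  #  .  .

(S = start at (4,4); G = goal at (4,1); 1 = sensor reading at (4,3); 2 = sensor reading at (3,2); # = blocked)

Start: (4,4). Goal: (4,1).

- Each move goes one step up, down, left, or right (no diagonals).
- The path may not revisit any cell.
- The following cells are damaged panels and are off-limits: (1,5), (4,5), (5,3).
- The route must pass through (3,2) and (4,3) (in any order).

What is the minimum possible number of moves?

Any route passes through (3,2) and (4,3) in some order between (4,4) and (4,1). Summing Manhattan distances along each leg and taking the cheapest ordering ((4,4) → (4,3) → (3,2) → (4,1)) gives a lower bound of 1 + 2 + 2 = 5 moves.
A route of 5 moves achieves this: (4,4) → (4,3) → (3,3) → (3,2) → (4,2) → (4,1).
Since 5 matches the lower bound, it is optimal.

5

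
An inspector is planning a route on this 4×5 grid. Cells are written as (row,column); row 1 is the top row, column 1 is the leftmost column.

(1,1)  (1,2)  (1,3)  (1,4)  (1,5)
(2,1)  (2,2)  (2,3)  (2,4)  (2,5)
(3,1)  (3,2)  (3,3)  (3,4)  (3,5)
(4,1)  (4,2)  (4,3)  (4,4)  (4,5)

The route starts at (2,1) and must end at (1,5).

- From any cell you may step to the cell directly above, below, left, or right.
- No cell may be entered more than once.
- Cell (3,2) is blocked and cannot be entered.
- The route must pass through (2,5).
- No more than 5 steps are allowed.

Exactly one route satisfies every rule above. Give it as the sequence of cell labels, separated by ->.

(2,1) -> (2,2) -> (2,3) -> (2,4) -> (2,5) -> (1,5)

Any route must reach (2,5) and still end at (1,5) within 5 moves, so the order of the required stops is forced.
Route from (2,1): 4× right (reaching (2,5)), up to (1,5) — 5 moves in all.
Check: all required cells visited; 5 ≤ 5 moves.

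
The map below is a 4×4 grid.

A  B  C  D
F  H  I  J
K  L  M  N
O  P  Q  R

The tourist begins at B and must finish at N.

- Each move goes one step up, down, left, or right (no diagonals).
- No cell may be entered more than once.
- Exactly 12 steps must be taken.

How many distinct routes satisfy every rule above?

Need simple routes of exactly 12 moves from B to N (Manhattan distance 4, so 4 moves are spent on a detour and 4 undoing it).
Branch systematically from the start, pruning whenever the remaining move budget drops below the Manhattan distance to N or differs from it in parity. Grouping the completions by first move — via H: 4; via A: 9; via C: 11 — and summing: 4 + 9 + 11 = 24.
That gives 24 routes.

24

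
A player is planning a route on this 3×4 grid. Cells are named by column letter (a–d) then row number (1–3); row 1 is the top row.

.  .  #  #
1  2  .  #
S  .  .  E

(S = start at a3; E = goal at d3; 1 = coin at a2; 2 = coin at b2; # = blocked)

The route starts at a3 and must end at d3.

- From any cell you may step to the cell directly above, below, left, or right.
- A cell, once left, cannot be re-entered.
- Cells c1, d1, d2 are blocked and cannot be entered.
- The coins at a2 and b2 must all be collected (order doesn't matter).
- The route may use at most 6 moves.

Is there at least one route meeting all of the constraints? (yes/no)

One route that works: a3 → a2 → b2 → b3 → c3 → d3.

yes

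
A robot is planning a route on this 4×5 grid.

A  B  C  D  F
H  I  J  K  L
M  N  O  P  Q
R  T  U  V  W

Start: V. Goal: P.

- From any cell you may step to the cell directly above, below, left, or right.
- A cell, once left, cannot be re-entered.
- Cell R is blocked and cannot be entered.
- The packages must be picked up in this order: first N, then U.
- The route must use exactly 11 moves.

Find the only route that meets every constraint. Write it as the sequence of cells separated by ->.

V -> W -> Q -> L -> K -> J -> I -> N -> T -> U -> O -> P

The waypoints must appear in the order N, U, with no cell reused.
Route from V: right 1 to W, up 2 to L, left 3 to I, down 2 to T, right 1 to U, up 1 to O, right 1 to P — 11 moves in all.
Check: order respected (N at step 7, U at step 9); 11 moves as required.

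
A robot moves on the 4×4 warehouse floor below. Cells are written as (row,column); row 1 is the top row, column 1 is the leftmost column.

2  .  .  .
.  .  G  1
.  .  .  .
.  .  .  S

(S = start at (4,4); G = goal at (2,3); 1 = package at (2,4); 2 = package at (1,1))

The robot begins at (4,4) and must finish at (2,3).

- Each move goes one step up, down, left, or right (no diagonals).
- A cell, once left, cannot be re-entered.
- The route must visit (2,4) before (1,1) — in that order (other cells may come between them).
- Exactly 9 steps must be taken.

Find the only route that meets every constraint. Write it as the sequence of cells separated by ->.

The waypoints must appear in the order (2,4), (1,1), with no cell reused.
Route from (4,4): 3× up (reaching (1,4)), 3× left (reaching (1,1)), down to (2,1), 2× right (reaching (2,3)) — 9 moves in all.
Check: order respected (1 at step 2, 2 at step 6); 9 moves as required.

(4,4) -> (3,4) -> (2,4) -> (1,4) -> (1,3) -> (1,2) -> (1,1) -> (2,1) -> (2,2) -> (2,3)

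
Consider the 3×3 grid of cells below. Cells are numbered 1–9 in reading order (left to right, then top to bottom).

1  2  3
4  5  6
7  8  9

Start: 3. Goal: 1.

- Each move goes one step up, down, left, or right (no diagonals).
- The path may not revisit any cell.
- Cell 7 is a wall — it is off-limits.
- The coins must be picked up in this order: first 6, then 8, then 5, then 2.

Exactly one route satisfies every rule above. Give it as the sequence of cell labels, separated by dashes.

3 - 6 - 9 - 8 - 5 - 2 - 1

The waypoints must appear in the order 6, 8, 5, 2, with no cell reused.
Route from 3: down 2 to 9, left 1 to 8, up 2 to 2, left 1 to 1 — 6 moves in all.
Check: order respected (6 at step 1, 8 at step 3, 5 at step 4, 2 at step 5).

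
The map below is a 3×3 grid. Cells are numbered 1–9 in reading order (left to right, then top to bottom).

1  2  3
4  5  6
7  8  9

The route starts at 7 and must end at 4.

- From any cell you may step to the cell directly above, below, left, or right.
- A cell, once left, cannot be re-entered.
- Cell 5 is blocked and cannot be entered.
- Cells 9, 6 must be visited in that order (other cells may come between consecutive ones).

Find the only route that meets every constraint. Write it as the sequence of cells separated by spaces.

The waypoints must appear in the order 9, 6, with no cell reused.
Route from 7: right 2 to 9, up 2 to 3, left 2 to 1, down 1 to 4 — 7 moves in all.
Check: order respected (9 at step 2, 6 at step 3).

7 8 9 6 3 2 1 4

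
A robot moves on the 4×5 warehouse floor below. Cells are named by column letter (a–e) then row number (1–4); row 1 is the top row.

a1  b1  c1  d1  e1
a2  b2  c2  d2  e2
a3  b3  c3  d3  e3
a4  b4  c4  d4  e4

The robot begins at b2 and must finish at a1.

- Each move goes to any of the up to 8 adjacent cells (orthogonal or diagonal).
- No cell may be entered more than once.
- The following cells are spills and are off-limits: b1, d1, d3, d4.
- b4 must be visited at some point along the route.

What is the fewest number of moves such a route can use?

5

Any route passes through b4 somewhere between b2 and a1. Summing Chebyshev distances along the two legs (b2 → b4 → a1) gives a lower bound of 2 + 3 = 5 moves.
A route of 5 moves achieves this: b2 → a3 → b4 → b3 → a2 → a1.
Since 5 matches the lower bound, it is optimal.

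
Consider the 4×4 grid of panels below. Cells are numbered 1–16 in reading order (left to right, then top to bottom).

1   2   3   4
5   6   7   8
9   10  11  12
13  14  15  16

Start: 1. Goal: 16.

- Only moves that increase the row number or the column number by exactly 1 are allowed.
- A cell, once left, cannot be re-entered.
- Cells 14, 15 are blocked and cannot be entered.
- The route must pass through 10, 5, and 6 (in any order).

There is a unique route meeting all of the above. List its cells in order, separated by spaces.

Moves only go right or down, so the column and row indices never decrease.
Route from 1: down to 5, right to 6, down to 10, 2× right (reaching 12), down to 16 — 6 moves in all.
Check: all required cells visited.

1 5 6 10 11 12 16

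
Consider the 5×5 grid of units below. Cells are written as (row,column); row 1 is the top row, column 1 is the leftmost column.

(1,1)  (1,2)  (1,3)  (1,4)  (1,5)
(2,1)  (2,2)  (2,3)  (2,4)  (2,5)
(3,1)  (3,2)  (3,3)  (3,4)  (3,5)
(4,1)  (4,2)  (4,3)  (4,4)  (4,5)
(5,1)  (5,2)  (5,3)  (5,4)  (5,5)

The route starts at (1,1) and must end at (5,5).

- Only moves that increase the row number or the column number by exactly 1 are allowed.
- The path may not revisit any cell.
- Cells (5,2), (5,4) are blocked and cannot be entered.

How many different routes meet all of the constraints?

A right/down-only route from (1,1) to (5,5) makes exactly 4 down-moves and 4 right-moves in some order.
With no other constraints that would be C(8,4) = 70 routes.
Subtract routes through each blocked cell (inclusion–exclusion for overlaps): − through (5,2): 5 − through (5,4): 35 + through (5,2)&(5,4): 5 → 35.
That gives 35 routes.

35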